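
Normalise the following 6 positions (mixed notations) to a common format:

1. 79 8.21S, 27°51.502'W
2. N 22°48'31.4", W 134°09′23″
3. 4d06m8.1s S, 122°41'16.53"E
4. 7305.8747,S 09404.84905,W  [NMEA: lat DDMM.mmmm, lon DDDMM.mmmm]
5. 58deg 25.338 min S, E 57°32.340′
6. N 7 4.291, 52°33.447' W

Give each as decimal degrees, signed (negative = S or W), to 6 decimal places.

1. -79.136833, -27.858367
2. 22.808722, -134.156389
3. -4.102250, 122.687925
4. -73.097912, -94.080818
5. -58.422300, 57.539000
6. 7.071517, -52.557450

Point 1:
  Lat: 79 + 8.21/60 = 79.1368333
  hemisphere S, so the sign is −
  λ: 27 + 51.502/60 = 27.8583667
  W → negative
Point 2:
  Lat: 22 + 48/60 + 31.4/3600 = 22.8087222
  N → positive
  Longitude: 134° + 9/60 + 23/3600 = 134 + 0.150000 + 0.006389 = 134.1563889
  W ⇒ negate
Point 3:
  φ: 4 + 6/60 + 8.1/3600 = 4.1022500
  S → negative
  Longitude: 41′ + 16.53″ = 41.27550′; 122 + 41.27550/60 = 122.6879250
  E → positive
Point 4:
  φ: degrees = first 2 digits = 73, minutes = 5.8747; 73 + 5.8747/60 = 73.0979117
  hemisphere S, so the sign is −
  λ: split at 3 digits → 094° and 4.84905′; 94 + 4.84905/60 = 94.0808175
  hemisphere W, so the sign is −
Point 5:
  Lat: 25.338′ = 0.422300°; total 58.4223000
  S ⇒ negate
  Lon: 57 + 32.34/60 = 57.5390000
  E → positive
Point 6:
  Latitude: 7 + 4.291/60 = 7.0715167
  N ⇒ keep positive
  λ: 33.447′ = 0.557450°; total 52.5574500
  W → negative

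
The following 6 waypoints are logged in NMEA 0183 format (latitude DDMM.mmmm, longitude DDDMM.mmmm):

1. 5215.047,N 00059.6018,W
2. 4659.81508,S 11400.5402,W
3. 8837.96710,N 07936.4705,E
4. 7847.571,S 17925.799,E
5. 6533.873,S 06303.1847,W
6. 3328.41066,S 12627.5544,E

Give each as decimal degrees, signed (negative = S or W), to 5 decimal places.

1. 52.25078, -0.99336
2. -46.99692, -114.00900
3. 88.63279, 79.60784
4. -78.79285, 179.42998
5. -65.56455, -63.05308
6. -33.47351, 126.45924

Point 1:
  Latitude: degrees = first 2 digits = 52, minutes = 15.047; 52 + 15.047/60 = 52.250783
  N ⇒ keep positive
  Longitude: degrees = first 3 digits = 0, minutes = 59.6018; 0 + 59.6018/60 = 0.993363
  hemisphere W, so the sign is −
Point 2:
  φ: degrees = first 2 digits = 46, minutes = 59.81508; 46 + 59.81508/60 = 46.996918
  S → negative
  λ: degrees = first 3 digits = 114, minutes = 0.5402; 114 + 0.5402/60 = 114.009003
  W ⇒ negate
Point 3:
  φ: degrees = first 2 digits = 88, minutes = 37.9671; 88 + 37.9671/60 = 88.632785
  N → positive
  λ: split at 3 digits → 079° and 36.4705′; 79 + 36.4705/60 = 79.607842
  E ⇒ keep positive
Point 4:
  Lat: split at 2 digits → 78° and 47.571′; 78 + 47.571/60 = 78.792850
  S ⇒ negate
  Longitude: split at 3 digits → 179° and 25.799′; 179 + 25.799/60 = 179.429983
  E ⇒ keep positive
Point 5:
  Latitude: degrees = first 2 digits = 65, minutes = 33.873; 65 + 33.873/60 = 65.564550
  hemisphere S, so the sign is −
  λ: split at 3 digits → 063° and 3.1847′; 63 + 3.1847/60 = 63.053078
  W ⇒ negate
Point 6:
  φ: degrees = first 2 digits = 33, minutes = 28.41066; 33 + 28.41066/60 = 33.473511
  hemisphere S, so the sign is −
  Lon: split at 3 digits → 126° and 27.5544′; 126 + 27.5544/60 = 126.459240
  E → positive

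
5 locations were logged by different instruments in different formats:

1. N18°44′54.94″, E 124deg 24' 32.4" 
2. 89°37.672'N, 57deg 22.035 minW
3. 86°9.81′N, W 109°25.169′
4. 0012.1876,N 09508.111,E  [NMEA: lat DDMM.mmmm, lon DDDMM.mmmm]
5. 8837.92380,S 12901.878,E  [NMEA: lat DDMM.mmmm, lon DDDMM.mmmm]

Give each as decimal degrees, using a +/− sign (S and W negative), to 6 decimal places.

1. 18.748594, 124.409000
2. 89.627867, -57.367250
3. 86.163500, -109.419483
4. 0.203127, 95.135183
5. -88.632063, 129.031300

Point 1:
  Latitude: 18° + 44/60 + 54.94/3600 = 18 + 0.733333 + 0.015261 = 18.7485944
  N ⇒ keep positive
  Lon: 24′ + 32.4″ = 24.54000′; 124 + 24.54000/60 = 124.4090000
  E → positive
Point 2:
  Lat: 37.672′ = 0.627867°; total 89.6278667
  N ⇒ keep positive
  Lon: 22.035′ = 0.367250°; total 57.3672500
  W → negative
Point 3:
  Lat: 86 + 9.81/60 = 86.1635000
  N ⇒ keep positive
  Longitude: 109 + 25.169/60 = 109.4194833
  W → negative
Point 4:
  Lat: split at 2 digits → 00° and 12.1876′; 0 + 12.1876/60 = 0.2031267
  N ⇒ keep positive
  Longitude: split at 3 digits → 095° and 8.111′; 95 + 8.111/60 = 95.1351833
  E → positive
Point 5:
  Lat: split at 2 digits → 88° and 37.9238′; 88 + 37.9238/60 = 88.6320633
  S ⇒ negate
  Lon: split at 3 digits → 129° and 1.878′; 129 + 1.878/60 = 129.0313000
  E ⇒ keep positive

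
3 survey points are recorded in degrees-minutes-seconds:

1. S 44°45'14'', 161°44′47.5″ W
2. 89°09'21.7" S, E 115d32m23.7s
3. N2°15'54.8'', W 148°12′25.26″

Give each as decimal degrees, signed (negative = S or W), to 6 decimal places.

Point 1:
  Lat: 45′ + 14″ = 45.23333′; 44 + 45.23333/60 = 44.7538889
  hemisphere S, so the sign is −
  Longitude: 44′ + 47.5″ = 44.79167′; 161 + 44.79167/60 = 161.7465278
  hemisphere W, so the sign is −
Point 2:
  φ: 89° + 9/60 + 21.7/3600 = 89 + 0.150000 + 0.006028 = 89.1560278
  S → negative
  Lon: 32′ + 23.7″ = 32.39500′; 115 + 32.39500/60 = 115.5399167
  E → positive
Point 3:
  Latitude: 2 + 15/60 + 54.8/3600 = 2.2652222
  N → positive
  Lon: 148 + 12/60 + 25.26/3600 = 148.2070167
  W ⇒ negate

1. -44.753889, -161.746528
2. -89.156028, 115.539917
3. 2.265222, -148.207017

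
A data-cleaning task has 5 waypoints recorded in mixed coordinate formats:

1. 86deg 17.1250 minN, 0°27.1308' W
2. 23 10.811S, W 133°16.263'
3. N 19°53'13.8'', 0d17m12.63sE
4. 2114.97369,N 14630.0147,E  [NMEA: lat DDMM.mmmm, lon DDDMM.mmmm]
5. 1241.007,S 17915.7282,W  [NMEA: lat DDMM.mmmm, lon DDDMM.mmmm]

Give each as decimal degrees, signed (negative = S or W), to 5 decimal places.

Point 1:
  Lat: 17.125′ = 0.285417°; total 86.285417
  N ⇒ keep positive
  Lon: 27.1308′ = 0.452180°; total 0.452180
  W ⇒ negate
Point 2:
  φ: 10.811′ = 0.180183°; total 23.180183
  S ⇒ negate
  λ: 133 + 16.263/60 = 133.271050
  W ⇒ negate
Point 3:
  Latitude: 19° + 53/60 + 13.8/3600 = 19 + 0.883333 + 0.003833 = 19.887167
  N → positive
  Longitude: 0° + 17/60 + 12.63/3600 = 0 + 0.283333 + 0.003508 = 0.286842
  E → positive
Point 4:
  Lat: degrees = first 2 digits = 21, minutes = 14.97369; 21 + 14.97369/60 = 21.249562
  N → positive
  λ: split at 3 digits → 146° and 30.0147′; 146 + 30.0147/60 = 146.500245
  E → positive
Point 5:
  Lat: split at 2 digits → 12° and 41.007′; 12 + 41.007/60 = 12.683450
  hemisphere S, so the sign is −
  Lon: degrees = first 3 digits = 179, minutes = 15.7282; 179 + 15.7282/60 = 179.262137
  hemisphere W, so the sign is −

1. 86.28542, -0.45218
2. -23.18018, -133.27105
3. 19.88717, 0.28684
4. 21.24956, 146.50025
5. -12.68345, -179.26214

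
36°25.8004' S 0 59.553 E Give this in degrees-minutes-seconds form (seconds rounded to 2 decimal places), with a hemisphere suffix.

Latitude: 25.80040′ → 25′ and 0.80040 × 60 = 48.0240″
Longitude: fractional minutes 0.55300 × 60 = 33.1800″

36°25′48.02″ S, 0°59′33.18″ E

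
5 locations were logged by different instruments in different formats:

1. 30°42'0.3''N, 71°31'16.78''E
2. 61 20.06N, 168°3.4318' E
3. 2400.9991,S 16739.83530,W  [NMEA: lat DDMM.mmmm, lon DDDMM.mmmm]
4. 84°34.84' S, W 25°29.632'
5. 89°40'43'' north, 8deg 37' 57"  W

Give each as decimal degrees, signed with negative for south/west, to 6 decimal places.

1. 30.700083, 71.521328
2. 61.334333, 168.057197
3. -24.016652, -167.663922
4. -84.580667, -25.493867
5. 89.678611, -8.632500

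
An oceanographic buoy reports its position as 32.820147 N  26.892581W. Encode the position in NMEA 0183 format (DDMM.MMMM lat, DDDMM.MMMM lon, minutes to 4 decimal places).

3249.2088,N / 02653.5549,W

Lat: fractional part 0.820147 → 49.208820 minutes
Longitude: 26° + 0.892581 × 60 = 26° 53.554860′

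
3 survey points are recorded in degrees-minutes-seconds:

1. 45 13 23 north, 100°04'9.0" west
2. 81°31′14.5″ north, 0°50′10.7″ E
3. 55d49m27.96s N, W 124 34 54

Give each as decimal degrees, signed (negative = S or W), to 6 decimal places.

1. 45.223056, -100.069167
2. 81.520694, 0.836306
3. 55.824433, -124.581667

Point 1:
  Latitude: 45° + 13/60 + 23/3600 = 45 + 0.216667 + 0.006389 = 45.2230556
  N → positive
  λ: 100° + 4/60 + 9/3600 = 100 + 0.066667 + 0.002500 = 100.0691667
  hemisphere W, so the sign is −
Point 2:
  Lat: 81 + 31/60 + 14.5/3600 = 81.5206944
  N ⇒ keep positive
  λ: 0 + 50/60 + 10.7/3600 = 0.8363056
  E → positive
Point 3:
  Latitude: 49′ + 27.96″ = 49.46600′; 55 + 49.46600/60 = 55.8244333
  N → positive
  Longitude: 124° + 34/60 + 54/3600 = 124 + 0.566667 + 0.015000 = 124.5816667
  hemisphere W, so the sign is −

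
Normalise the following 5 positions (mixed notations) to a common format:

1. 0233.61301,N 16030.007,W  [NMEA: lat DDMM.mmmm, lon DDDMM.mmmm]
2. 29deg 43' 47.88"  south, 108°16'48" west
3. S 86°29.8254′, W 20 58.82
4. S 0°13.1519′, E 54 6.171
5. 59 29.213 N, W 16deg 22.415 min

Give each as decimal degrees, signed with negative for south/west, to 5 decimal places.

1. 2.56022, -160.50012
2. -29.72997, -108.28000
3. -86.49709, -20.98033
4. -0.21920, 54.10285
5. 59.48688, -16.37358

Point 1:
  φ: degrees = first 2 digits = 2, minutes = 33.61301; 2 + 33.61301/60 = 2.560217
  N ⇒ keep positive
  Lon: degrees = first 3 digits = 160, minutes = 30.007; 160 + 30.007/60 = 160.500117
  W → negative
Point 2:
  Lat: 29° + 43/60 + 47.88/3600 = 29 + 0.716667 + 0.013300 = 29.729967
  S → negative
  Lon: 108 + 16/60 + 48/3600 = 108.280000
  W → negative
Point 3:
  Lat: 86 + 29.8254/60 = 86.497090
  S → negative
  λ: 20 + 58.82/60 = 20.980333
  W ⇒ negate
Point 4:
  Lat: 0 + 13.1519/60 = 0.219198
  S → negative
  λ: 6.171′ = 0.102850°; total 54.102850
  E ⇒ keep positive
Point 5:
  Lat: 29.213′ = 0.486883°; total 59.486883
  N ⇒ keep positive
  Lon: 22.415′ = 0.373583°; total 16.373583
  W → negative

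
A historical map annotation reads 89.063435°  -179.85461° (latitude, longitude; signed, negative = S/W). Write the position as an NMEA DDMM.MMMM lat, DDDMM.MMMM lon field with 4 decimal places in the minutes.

Lat: 89° + 0.063435 × 60 = 89° 3.806100′
Longitude is negative → W; |value| = 179.854610
Lon: 179° + 0.854610 × 60 = 179° 51.276600′

8903.8061,N / 17951.2766,W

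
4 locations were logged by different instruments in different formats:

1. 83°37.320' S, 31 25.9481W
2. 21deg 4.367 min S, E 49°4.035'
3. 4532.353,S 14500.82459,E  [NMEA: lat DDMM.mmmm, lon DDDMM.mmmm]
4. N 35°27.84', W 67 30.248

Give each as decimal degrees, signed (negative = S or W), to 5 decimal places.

Point 1:
  Latitude: 37.32′ = 0.622000°; total 83.622000
  S ⇒ negate
  Longitude: 31 + 25.9481/60 = 31.432468
  hemisphere W, so the sign is −
Point 2:
  Latitude: 21 + 4.367/60 = 21.072783
  hemisphere S, so the sign is −
  Longitude: 4.035′ = 0.067250°; total 49.067250
  E → positive
Point 3:
  Lat: degrees = first 2 digits = 45, minutes = 32.353; 45 + 32.353/60 = 45.539217
  S ⇒ negate
  λ: degrees = first 3 digits = 145, minutes = 0.82459; 145 + 0.82459/60 = 145.013743
  E → positive
Point 4:
  Latitude: 35 + 27.84/60 = 35.464000
  N → positive
  λ: 30.248′ = 0.504133°; total 67.504133
  W → negative

1. -83.62200, -31.43247
2. -21.07278, 49.06725
3. -45.53922, 145.01374
4. 35.46400, -67.50413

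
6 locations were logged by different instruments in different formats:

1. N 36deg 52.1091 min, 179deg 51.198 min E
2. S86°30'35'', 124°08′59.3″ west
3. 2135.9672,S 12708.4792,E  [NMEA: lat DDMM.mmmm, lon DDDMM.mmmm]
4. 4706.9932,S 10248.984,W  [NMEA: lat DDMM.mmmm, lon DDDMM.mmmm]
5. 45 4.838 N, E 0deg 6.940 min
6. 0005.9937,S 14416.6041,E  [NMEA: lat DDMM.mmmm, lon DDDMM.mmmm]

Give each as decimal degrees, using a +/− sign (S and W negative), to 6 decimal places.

Point 1:
  Latitude: 52.1091′ = 0.868485°; total 36.8684850
  N → positive
  λ: 179 + 51.198/60 = 179.8533000
  E ⇒ keep positive
Point 2:
  Latitude: 86° + 30/60 + 35/3600 = 86 + 0.500000 + 0.009722 = 86.5097222
  S → negative
  λ: 124° + 8/60 + 59.3/3600 = 124 + 0.133333 + 0.016472 = 124.1498056
  W ⇒ negate
Point 3:
  Latitude: degrees = first 2 digits = 21, minutes = 35.9672; 21 + 35.9672/60 = 21.5994533
  hemisphere S, so the sign is −
  Lon: split at 3 digits → 127° and 8.4792′; 127 + 8.4792/60 = 127.1413200
  E ⇒ keep positive
Point 4:
  Latitude: degrees = first 2 digits = 47, minutes = 6.9932; 47 + 6.9932/60 = 47.1165533
  S ⇒ negate
  Lon: split at 3 digits → 102° and 48.984′; 102 + 48.984/60 = 102.8164000
  W ⇒ negate
Point 5:
  φ: 4.838′ = 0.080633°; total 45.0806333
  N ⇒ keep positive
  λ: 0 + 6.94/60 = 0.1156667
  E → positive
Point 6:
  Lat: degrees = first 2 digits = 0, minutes = 5.9937; 0 + 5.9937/60 = 0.0998950
  S → negative
  Longitude: split at 3 digits → 144° and 16.6041′; 144 + 16.6041/60 = 144.2767350
  E → positive

1. 36.868485, 179.853300
2. -86.509722, -124.149806
3. -21.599453, 127.141320
4. -47.116553, -102.816400
5. 45.080633, 0.115667
6. -0.099895, 144.276735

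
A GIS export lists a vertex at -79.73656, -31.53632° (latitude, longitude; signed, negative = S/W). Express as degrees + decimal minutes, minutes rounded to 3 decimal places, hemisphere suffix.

Latitude is negative → S; |value| = 79.736560
φ: minutes = (79.736560 − 79) × 60 = 44.19360
Longitude is negative → W; |value| = 31.536320
Lon: fractional part 0.536320 → 32.17920 minutes

79° 44.194′ S, 31° 32.179′ W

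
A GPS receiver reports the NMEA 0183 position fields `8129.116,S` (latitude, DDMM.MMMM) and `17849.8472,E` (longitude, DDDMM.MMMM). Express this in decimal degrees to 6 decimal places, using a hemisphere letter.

Lat: degrees = first 2 digits = 81, minutes = 29.116; 81 + 29.116/60 = 81.4852667
Lon: degrees = first 3 digits = 178, minutes = 49.8472; 178 + 49.8472/60 = 178.8307867

81.485267° S, 178.830787° E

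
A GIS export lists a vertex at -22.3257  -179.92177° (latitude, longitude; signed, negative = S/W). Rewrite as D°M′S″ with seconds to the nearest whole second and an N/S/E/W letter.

22°19′33″ S, 179°55′18″ W

Latitude is negative → S; |value| = 22.325700
φ: 0.325700 × 60 = 19.54200′ → 19′, remainder × 60 = 32.52″
Longitude is negative → W; |value| = 179.921770
Lon: 0.921770 × 60 = 55.30620′ → 55′, remainder × 60 = 18.37″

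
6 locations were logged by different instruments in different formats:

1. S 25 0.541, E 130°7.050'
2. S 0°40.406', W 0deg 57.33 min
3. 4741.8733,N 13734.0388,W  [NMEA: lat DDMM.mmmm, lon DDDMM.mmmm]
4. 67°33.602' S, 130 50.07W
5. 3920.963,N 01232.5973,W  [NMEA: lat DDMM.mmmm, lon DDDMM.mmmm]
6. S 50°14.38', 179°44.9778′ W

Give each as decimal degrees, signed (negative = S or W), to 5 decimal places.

Point 1:
  Latitude: 25 + 0.541/60 = 25.009017
  hemisphere S, so the sign is −
  Longitude: 7.05′ = 0.117500°; total 130.117500
  E ⇒ keep positive
Point 2:
  Lat: 0 + 40.406/60 = 0.673433
  hemisphere S, so the sign is −
  Lon: 57.33′ = 0.955500°; total 0.955500
  hemisphere W, so the sign is −
Point 3:
  Latitude: split at 2 digits → 47° and 41.8733′; 47 + 41.8733/60 = 47.697888
  N → positive
  λ: degrees = first 3 digits = 137, minutes = 34.0388; 137 + 34.0388/60 = 137.567313
  W ⇒ negate
Point 4:
  Lat: 67 + 33.602/60 = 67.560033
  hemisphere S, so the sign is −
  Longitude: 130 + 50.07/60 = 130.834500
  W ⇒ negate
Point 5:
  Lat: degrees = first 2 digits = 39, minutes = 20.963; 39 + 20.963/60 = 39.349383
  N → positive
  Longitude: degrees = first 3 digits = 12, minutes = 32.5973; 12 + 32.5973/60 = 12.543288
  W → negative
Point 6:
  Lat: 14.38′ = 0.239667°; total 50.239667
  hemisphere S, so the sign is −
  Longitude: 179 + 44.9778/60 = 179.749630
  hemisphere W, so the sign is −

1. -25.00902, 130.11750
2. -0.67343, -0.95550
3. 47.69789, -137.56731
4. -67.56003, -130.83450
5. 39.34938, -12.54329
6. -50.23967, -179.74963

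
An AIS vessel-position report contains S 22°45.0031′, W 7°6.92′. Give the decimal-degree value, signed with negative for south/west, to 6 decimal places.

-22.750052, -7.115333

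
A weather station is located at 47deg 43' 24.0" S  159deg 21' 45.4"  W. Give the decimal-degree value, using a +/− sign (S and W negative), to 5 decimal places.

φ: 47° + 43/60 + 24/3600 = 47 + 0.716667 + 0.006667 = 47.723333
S → negative
Lon: 159° + 21/60 + 45.4/3600 = 159 + 0.350000 + 0.012611 = 159.362611
hemisphere W, so the sign is −

-47.72333, -159.36261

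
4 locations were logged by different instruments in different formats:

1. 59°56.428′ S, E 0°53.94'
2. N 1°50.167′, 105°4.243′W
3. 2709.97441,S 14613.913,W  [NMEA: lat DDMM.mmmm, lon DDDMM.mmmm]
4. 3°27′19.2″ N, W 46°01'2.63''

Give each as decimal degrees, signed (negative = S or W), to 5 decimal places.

1. -59.94047, 0.89900
2. 1.83612, -105.07072
3. -27.16624, -146.23188
4. 3.45533, -46.01740

Point 1:
  Lat: 59 + 56.428/60 = 59.940467
  S → negative
  Longitude: 53.94′ = 0.899000°; total 0.899000
  E → positive
Point 2:
  Lat: 50.167′ = 0.836117°; total 1.836117
  N ⇒ keep positive
  Longitude: 4.243′ = 0.070717°; total 105.070717
  W → negative
Point 3:
  Lat: degrees = first 2 digits = 27, minutes = 9.97441; 27 + 9.97441/60 = 27.166240
  S ⇒ negate
  λ: degrees = first 3 digits = 146, minutes = 13.913; 146 + 13.913/60 = 146.231883
  hemisphere W, so the sign is −
Point 4:
  Lat: 3 + 27/60 + 19.2/3600 = 3.455333
  N → positive
  λ: 1′ + 2.63″ = 1.04383′; 46 + 1.04383/60 = 46.017397
  hemisphere W, so the sign is −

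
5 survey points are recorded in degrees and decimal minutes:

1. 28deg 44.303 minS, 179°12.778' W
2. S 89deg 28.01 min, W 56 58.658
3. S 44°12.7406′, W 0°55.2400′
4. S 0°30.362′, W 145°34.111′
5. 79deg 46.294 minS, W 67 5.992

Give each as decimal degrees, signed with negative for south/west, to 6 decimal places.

1. -28.738383, -179.212967
2. -89.466833, -56.977633
3. -44.212343, -0.920667
4. -0.506033, -145.568517
5. -79.771567, -67.099867

Point 1:
  Latitude: 28 + 44.303/60 = 28.7383833
  S → negative
  Longitude: 179 + 12.778/60 = 179.2129667
  W → negative
Point 2:
  Latitude: 89 + 28.01/60 = 89.4668333
  hemisphere S, so the sign is −
  Longitude: 56 + 58.658/60 = 56.9776333
  W ⇒ negate
Point 3:
  φ: 12.7406′ = 0.212343°; total 44.2123433
  S → negative
  Longitude: 55.24′ = 0.920667°; total 0.9206667
  W → negative
Point 4:
  φ: 30.362′ = 0.506033°; total 0.5060333
  hemisphere S, so the sign is −
  Lon: 145 + 34.111/60 = 145.5685167
  hemisphere W, so the sign is −
Point 5:
  φ: 46.294′ = 0.771567°; total 79.7715667
  hemisphere S, so the sign is −
  Longitude: 5.992′ = 0.099867°; total 67.0998667
  hemisphere W, so the sign is −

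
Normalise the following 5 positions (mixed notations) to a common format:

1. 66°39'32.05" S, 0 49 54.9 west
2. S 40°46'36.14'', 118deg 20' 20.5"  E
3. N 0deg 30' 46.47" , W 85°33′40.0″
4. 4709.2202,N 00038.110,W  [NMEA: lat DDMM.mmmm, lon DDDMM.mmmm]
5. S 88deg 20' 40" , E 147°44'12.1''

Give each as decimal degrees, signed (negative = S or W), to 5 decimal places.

1. -66.65890, -0.83192
2. -40.77671, 118.33903
3. 0.51291, -85.56111
4. 47.15367, -0.63517
5. -88.34444, 147.73669

Point 1:
  Latitude: 66 + 39/60 + 32.05/3600 = 66.658903
  S ⇒ negate
  λ: 0° + 49/60 + 54.9/3600 = 0 + 0.816667 + 0.015250 = 0.831917
  hemisphere W, so the sign is −
Point 2:
  φ: 46′ + 36.14″ = 46.60233′; 40 + 46.60233/60 = 40.776706
  S ⇒ negate
  λ: 118 + 20/60 + 20.5/3600 = 118.339028
  E ⇒ keep positive
Point 3:
  Lat: 30′ + 46.47″ = 30.77450′; 0 + 30.77450/60 = 0.512908
  N → positive
  Lon: 33′ + 40″ = 33.66667′; 85 + 33.66667/60 = 85.561111
  hemisphere W, so the sign is −
Point 4:
  φ: degrees = first 2 digits = 47, minutes = 9.2202; 47 + 9.2202/60 = 47.153670
  N → positive
  λ: degrees = first 3 digits = 0, minutes = 38.11; 0 + 38.11/60 = 0.635167
  W → negative
Point 5:
  Lat: 88 + 20/60 + 40/3600 = 88.344444
  hemisphere S, so the sign is −
  Longitude: 147° + 44/60 + 12.1/3600 = 147 + 0.733333 + 0.003361 = 147.736694
  E ⇒ keep positive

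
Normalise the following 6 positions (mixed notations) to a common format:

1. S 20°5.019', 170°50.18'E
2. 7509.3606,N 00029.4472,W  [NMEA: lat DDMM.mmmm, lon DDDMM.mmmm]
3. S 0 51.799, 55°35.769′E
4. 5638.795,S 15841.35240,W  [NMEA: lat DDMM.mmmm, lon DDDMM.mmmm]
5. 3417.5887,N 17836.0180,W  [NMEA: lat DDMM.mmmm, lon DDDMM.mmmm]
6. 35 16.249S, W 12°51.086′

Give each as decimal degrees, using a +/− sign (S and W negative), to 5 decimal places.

1. -20.08365, 170.83633
2. 75.15601, -0.49079
3. -0.86332, 55.59615
4. -56.64658, -158.68921
5. 34.29315, -178.60030
6. -35.27082, -12.85143

Point 1:
  Latitude: 20 + 5.019/60 = 20.083650
  S ⇒ negate
  Lon: 50.18′ = 0.836333°; total 170.836333
  E → positive
Point 2:
  φ: degrees = first 2 digits = 75, minutes = 9.3606; 75 + 9.3606/60 = 75.156010
  N → positive
  Longitude: split at 3 digits → 000° and 29.4472′; 0 + 29.4472/60 = 0.490787
  hemisphere W, so the sign is −
Point 3:
  Latitude: 51.799′ = 0.863317°; total 0.863317
  S ⇒ negate
  λ: 55 + 35.769/60 = 55.596150
  E ⇒ keep positive
Point 4:
  φ: degrees = first 2 digits = 56, minutes = 38.795; 56 + 38.795/60 = 56.646583
  S ⇒ negate
  Longitude: split at 3 digits → 158° and 41.3524′; 158 + 41.3524/60 = 158.689207
  hemisphere W, so the sign is −
Point 5:
  φ: split at 2 digits → 34° and 17.5887′; 34 + 17.5887/60 = 34.293145
  N → positive
  Longitude: split at 3 digits → 178° and 36.018′; 178 + 36.018/60 = 178.600300
  W → negative
Point 6:
  φ: 16.249′ = 0.270817°; total 35.270817
  hemisphere S, so the sign is −
  Lon: 12 + 51.086/60 = 12.851433
  W ⇒ negate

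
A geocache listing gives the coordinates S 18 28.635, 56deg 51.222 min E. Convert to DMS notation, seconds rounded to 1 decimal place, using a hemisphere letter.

18°28′38.1″ S, 56°51′13.3″ E

Lat: 28.63500′ → 28′ and 0.63500 × 60 = 38.100″
λ: fractional minutes 0.22200 × 60 = 13.320″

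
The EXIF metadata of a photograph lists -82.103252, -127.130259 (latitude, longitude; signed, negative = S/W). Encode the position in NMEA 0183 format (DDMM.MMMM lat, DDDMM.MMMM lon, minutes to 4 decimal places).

Latitude is negative → S; |value| = 82.103252
Lat: 82° + 0.103252 × 60 = 82° 6.195120′
Longitude is negative → W; |value| = 127.130259
λ: 127° + 0.130259 × 60 = 127° 7.815540′

8206.1951,S / 12707.8155,W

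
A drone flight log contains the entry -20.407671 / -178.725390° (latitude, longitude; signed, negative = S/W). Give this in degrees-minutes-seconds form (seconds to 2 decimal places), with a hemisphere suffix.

20°24′27.62″ S, 178°43′31.40″ W

Latitude is negative → S; |value| = 20.407671
Latitude: 0.407671° → 24.46026′; 0.46026 × 60 = 27.6156″
Longitude is negative → W; |value| = 178.725390
Longitude: whole degrees 178; 43.52340′ → 43′ and 31.4040″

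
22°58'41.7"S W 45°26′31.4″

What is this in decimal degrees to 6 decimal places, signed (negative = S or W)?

Latitude: 58′ + 41.7″ = 58.69500′; 22 + 58.69500/60 = 22.9782500
hemisphere S, so the sign is −
λ: 45° + 26/60 + 31.4/3600 = 45 + 0.433333 + 0.008722 = 45.4420556
W → negative

-22.978250, -45.442056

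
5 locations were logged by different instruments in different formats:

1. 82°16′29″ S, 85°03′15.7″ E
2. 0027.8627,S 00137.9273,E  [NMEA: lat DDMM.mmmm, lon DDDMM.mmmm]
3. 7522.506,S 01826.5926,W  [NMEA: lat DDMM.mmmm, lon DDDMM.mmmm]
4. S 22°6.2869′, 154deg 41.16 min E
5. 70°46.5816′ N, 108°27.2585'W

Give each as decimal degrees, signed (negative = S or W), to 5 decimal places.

1. -82.27472, 85.05436
2. -0.46438, 1.63212
3. -75.37510, -18.44321
4. -22.10478, 154.68600
5. 70.77636, -108.45431

Point 1:
  Lat: 16′ + 29″ = 16.48333′; 82 + 16.48333/60 = 82.274722
  S → negative
  Lon: 85° + 3/60 + 15.7/3600 = 85 + 0.050000 + 0.004361 = 85.054361
  E ⇒ keep positive
Point 2:
  Lat: split at 2 digits → 00° and 27.8627′; 0 + 27.8627/60 = 0.464378
  S ⇒ negate
  Lon: split at 3 digits → 001° and 37.9273′; 1 + 37.9273/60 = 1.632122
  E → positive
Point 3:
  Latitude: split at 2 digits → 75° and 22.506′; 75 + 22.506/60 = 75.375100
  S → negative
  Longitude: split at 3 digits → 018° and 26.5926′; 18 + 26.5926/60 = 18.443210
  W ⇒ negate
Point 4:
  Lat: 6.2869′ = 0.104782°; total 22.104782
  S ⇒ negate
  Longitude: 154 + 41.16/60 = 154.686000
  E ⇒ keep positive
Point 5:
  φ: 46.5816′ = 0.776360°; total 70.776360
  N → positive
  Lon: 108 + 27.2585/60 = 108.454308
  hemisphere W, so the sign is −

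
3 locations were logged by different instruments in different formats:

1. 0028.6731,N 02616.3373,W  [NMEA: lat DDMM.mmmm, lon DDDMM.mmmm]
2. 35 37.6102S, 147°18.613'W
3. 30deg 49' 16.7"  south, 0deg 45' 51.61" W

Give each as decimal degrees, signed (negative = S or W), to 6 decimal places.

1. 0.477885, -26.272288
2. -35.626837, -147.310217
3. -30.821306, -0.764336

Point 1:
  Lat: degrees = first 2 digits = 0, minutes = 28.6731; 0 + 28.6731/60 = 0.4778850
  N ⇒ keep positive
  λ: split at 3 digits → 026° and 16.3373′; 26 + 16.3373/60 = 26.2722883
  W ⇒ negate
Point 2:
  φ: 37.6102′ = 0.626837°; total 35.6268367
  S ⇒ negate
  λ: 147 + 18.613/60 = 147.3102167
  hemisphere W, so the sign is −
Point 3:
  φ: 30° + 49/60 + 16.7/3600 = 30 + 0.816667 + 0.004639 = 30.8213056
  hemisphere S, so the sign is −
  Longitude: 0 + 45/60 + 51.61/3600 = 0.7643361
  W ⇒ negate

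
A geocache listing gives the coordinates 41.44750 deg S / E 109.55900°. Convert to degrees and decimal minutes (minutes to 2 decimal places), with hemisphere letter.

41° 26.85′ S, 109° 33.54′ E

Latitude: 41° + 0.447500 × 60 = 41° 26.8500′
λ: minutes = (109.559000 − 109) × 60 = 33.5400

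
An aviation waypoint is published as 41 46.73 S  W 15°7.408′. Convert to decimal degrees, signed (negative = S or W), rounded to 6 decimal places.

-41.778833, -15.123467

φ: 46.73′ = 0.778833°; total 41.7788333
S → negative
Lon: 15 + 7.408/60 = 15.1234667
W ⇒ negate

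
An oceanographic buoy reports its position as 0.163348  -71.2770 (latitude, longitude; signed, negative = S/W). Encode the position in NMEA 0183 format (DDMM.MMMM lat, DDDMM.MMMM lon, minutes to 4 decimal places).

0009.8009,N / 07116.6200,W

Lat: 0° + 0.163348 × 60 = 0° 9.800880′
Longitude is negative → W; |value| = 71.277000
Lon: 71° + 0.277000 × 60 = 71° 16.620000′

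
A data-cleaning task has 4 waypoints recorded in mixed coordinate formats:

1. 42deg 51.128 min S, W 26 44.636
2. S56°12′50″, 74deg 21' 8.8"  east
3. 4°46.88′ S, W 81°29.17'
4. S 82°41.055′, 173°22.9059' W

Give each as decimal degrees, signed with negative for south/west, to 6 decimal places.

1. -42.852133, -26.743933
2. -56.213889, 74.352444
3. -4.781333, -81.486167
4. -82.684250, -173.381765

Point 1:
  Latitude: 42 + 51.128/60 = 42.8521333
  S → negative
  Longitude: 44.636′ = 0.743933°; total 26.7439333
  W → negative
Point 2:
  φ: 12′ + 50″ = 12.83333′; 56 + 12.83333/60 = 56.2138889
  S ⇒ negate
  Lon: 74 + 21/60 + 8.8/3600 = 74.3524444
  E → positive
Point 3:
  Lat: 4 + 46.88/60 = 4.7813333
  S ⇒ negate
  λ: 29.17′ = 0.486167°; total 81.4861667
  hemisphere W, so the sign is −
Point 4:
  Latitude: 41.055′ = 0.684250°; total 82.6842500
  hemisphere S, so the sign is −
  Lon: 22.9059′ = 0.381765°; total 173.3817650
  W ⇒ negate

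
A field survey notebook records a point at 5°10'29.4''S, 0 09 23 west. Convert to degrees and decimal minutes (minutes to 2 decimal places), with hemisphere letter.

Latitude: 10 + 29.4/60 = 10.4900′
Lon: seconds/60 = 0.38333; minutes = 9 + 0.38333 = 9.3833

5° 10.49′ S, 0° 9.38′ W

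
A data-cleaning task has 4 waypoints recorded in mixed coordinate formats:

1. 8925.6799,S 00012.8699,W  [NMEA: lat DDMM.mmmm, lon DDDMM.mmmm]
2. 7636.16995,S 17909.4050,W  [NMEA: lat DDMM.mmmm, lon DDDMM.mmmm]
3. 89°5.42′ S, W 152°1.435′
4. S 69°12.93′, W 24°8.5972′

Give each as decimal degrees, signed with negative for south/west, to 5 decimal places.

Point 1:
  Lat: split at 2 digits → 89° and 25.6799′; 89 + 25.6799/60 = 89.427998
  S → negative
  Lon: degrees = first 3 digits = 0, minutes = 12.8699; 0 + 12.8699/60 = 0.214498
  W ⇒ negate
Point 2:
  Lat: degrees = first 2 digits = 76, minutes = 36.16995; 76 + 36.16995/60 = 76.602833
  hemisphere S, so the sign is −
  Longitude: split at 3 digits → 179° and 9.405′; 179 + 9.405/60 = 179.156750
  hemisphere W, so the sign is −
Point 3:
  Latitude: 5.42′ = 0.090333°; total 89.090333
  S ⇒ negate
  λ: 1.435′ = 0.023917°; total 152.023917
  hemisphere W, so the sign is −
Point 4:
  Latitude: 12.93′ = 0.215500°; total 69.215500
  S ⇒ negate
  λ: 8.5972′ = 0.143287°; total 24.143287
  hemisphere W, so the sign is −

1. -89.42800, -0.21450
2. -76.60283, -179.15675
3. -89.09033, -152.02392
4. -69.21550, -24.14329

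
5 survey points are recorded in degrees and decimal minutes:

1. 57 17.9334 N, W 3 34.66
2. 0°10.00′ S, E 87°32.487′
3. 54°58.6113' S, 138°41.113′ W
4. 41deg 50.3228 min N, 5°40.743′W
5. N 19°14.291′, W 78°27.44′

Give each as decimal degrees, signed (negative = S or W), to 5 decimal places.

Point 1:
  φ: 17.9334′ = 0.298890°; total 57.298890
  N → positive
  λ: 34.66′ = 0.577667°; total 3.577667
  W → negative
Point 2:
  φ: 0 + 10/60 = 0.166667
  S ⇒ negate
  Lon: 87 + 32.487/60 = 87.541450
  E ⇒ keep positive
Point 3:
  Lat: 58.6113′ = 0.976855°; total 54.976855
  S → negative
  λ: 138 + 41.113/60 = 138.685217
  W → negative
Point 4:
  Latitude: 41 + 50.3228/60 = 41.838713
  N ⇒ keep positive
  Longitude: 40.743′ = 0.679050°; total 5.679050
  W → negative
Point 5:
  φ: 19 + 14.291/60 = 19.238183
  N ⇒ keep positive
  λ: 78 + 27.44/60 = 78.457333
  W → negative

1. 57.29889, -3.57767
2. -0.16667, 87.54145
3. -54.97686, -138.68522
4. 41.83871, -5.67905
5. 19.23818, -78.45733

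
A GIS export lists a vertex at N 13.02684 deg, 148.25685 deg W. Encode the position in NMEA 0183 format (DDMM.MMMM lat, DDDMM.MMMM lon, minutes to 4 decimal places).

φ: 13° + 0.026840 × 60 = 13° 1.610400′
Lon: minutes = (148.256850 − 148) × 60 = 15.411000

1301.6104,N / 14815.4110,W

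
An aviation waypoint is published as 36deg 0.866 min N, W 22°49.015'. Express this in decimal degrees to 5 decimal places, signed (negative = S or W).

36.01443, -22.81692

Lat: 36 + 0.866/60 = 36.014433
N ⇒ keep positive
Lon: 49.015′ = 0.816917°; total 22.816917
W → negative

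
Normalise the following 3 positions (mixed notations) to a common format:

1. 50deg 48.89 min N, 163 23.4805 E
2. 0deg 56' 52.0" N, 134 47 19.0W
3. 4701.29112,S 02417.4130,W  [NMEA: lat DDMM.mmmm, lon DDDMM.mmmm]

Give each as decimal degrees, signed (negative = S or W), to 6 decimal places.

Point 1:
  φ: 50 + 48.89/60 = 50.8148333
  N ⇒ keep positive
  λ: 23.4805′ = 0.391342°; total 163.3913417
  E → positive
Point 2:
  Lat: 0° + 56/60 + 52/3600 = 0 + 0.933333 + 0.014444 = 0.9477778
  N → positive
  λ: 47′ + 19″ = 47.31667′; 134 + 47.31667/60 = 134.7886111
  W ⇒ negate
Point 3:
  Lat: split at 2 digits → 47° and 1.29112′; 47 + 1.29112/60 = 47.0215187
  S ⇒ negate
  Longitude: degrees = first 3 digits = 24, minutes = 17.413; 24 + 17.413/60 = 24.2902167
  hemisphere W, so the sign is −

1. 50.814833, 163.391342
2. 0.947778, -134.788611
3. -47.021519, -24.290217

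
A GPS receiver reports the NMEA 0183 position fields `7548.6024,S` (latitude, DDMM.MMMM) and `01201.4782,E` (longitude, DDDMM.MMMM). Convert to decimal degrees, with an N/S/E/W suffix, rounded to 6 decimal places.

75.810040° S, 12.024637° E

Latitude: split at 2 digits → 75° and 48.6024′; 75 + 48.6024/60 = 75.8100400
Lon: degrees = first 3 digits = 12, minutes = 1.4782; 12 + 1.4782/60 = 12.0246367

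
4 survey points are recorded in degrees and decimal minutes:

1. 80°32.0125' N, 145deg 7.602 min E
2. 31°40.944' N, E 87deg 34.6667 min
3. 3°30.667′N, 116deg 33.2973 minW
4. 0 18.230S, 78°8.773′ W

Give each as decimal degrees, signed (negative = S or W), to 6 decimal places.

1. 80.533542, 145.126700
2. 31.682400, 87.577778
3. 3.511117, -116.554955
4. -0.303833, -78.146217

Point 1:
  Latitude: 32.0125′ = 0.533542°; total 80.5335417
  N ⇒ keep positive
  Lon: 7.602′ = 0.126700°; total 145.1267000
  E → positive
Point 2:
  φ: 40.944′ = 0.682400°; total 31.6824000
  N → positive
  Lon: 34.6667′ = 0.577778°; total 87.5777783
  E ⇒ keep positive
Point 3:
  Latitude: 30.667′ = 0.511117°; total 3.5111167
  N → positive
  λ: 116 + 33.2973/60 = 116.5549550
  hemisphere W, so the sign is −
Point 4:
  φ: 18.23′ = 0.303833°; total 0.3038333
  S ⇒ negate
  Lon: 8.773′ = 0.146217°; total 78.1462167
  W → negative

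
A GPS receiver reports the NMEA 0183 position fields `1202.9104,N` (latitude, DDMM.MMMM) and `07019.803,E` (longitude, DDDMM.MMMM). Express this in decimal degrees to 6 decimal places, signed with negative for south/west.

12.048507, 70.330050

Latitude: split at 2 digits → 12° and 2.9104′; 12 + 2.9104/60 = 12.0485067
N → positive
Lon: split at 3 digits → 070° and 19.803′; 70 + 19.803/60 = 70.3300500
E ⇒ keep positive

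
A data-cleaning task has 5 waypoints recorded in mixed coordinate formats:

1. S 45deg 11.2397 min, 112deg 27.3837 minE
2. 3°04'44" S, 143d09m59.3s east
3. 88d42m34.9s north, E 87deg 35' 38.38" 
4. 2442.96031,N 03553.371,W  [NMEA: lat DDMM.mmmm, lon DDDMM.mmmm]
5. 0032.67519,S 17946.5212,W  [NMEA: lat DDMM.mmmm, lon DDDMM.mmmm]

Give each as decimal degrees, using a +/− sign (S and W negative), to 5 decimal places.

1. -45.18733, 112.45640
2. -3.07889, 143.16647
3. 88.70969, 87.59399
4. 24.71601, -35.88952
5. -0.54459, -179.77535

Point 1:
  Lat: 45 + 11.2397/60 = 45.187328
  S → negative
  λ: 112 + 27.3837/60 = 112.456395
  E → positive
Point 2:
  Latitude: 4′ + 44″ = 4.73333′; 3 + 4.73333/60 = 3.078889
  S → negative
  λ: 9′ + 59.3″ = 9.98833′; 143 + 9.98833/60 = 143.166472
  E ⇒ keep positive
Point 3:
  φ: 88° + 42/60 + 34.9/3600 = 88 + 0.700000 + 0.009694 = 88.709694
  N ⇒ keep positive
  Longitude: 87° + 35/60 + 38.38/3600 = 87 + 0.583333 + 0.010661 = 87.593994
  E → positive
Point 4:
  φ: degrees = first 2 digits = 24, minutes = 42.96031; 24 + 42.96031/60 = 24.716005
  N → positive
  Lon: split at 3 digits → 035° and 53.371′; 35 + 53.371/60 = 35.889517
  hemisphere W, so the sign is −
Point 5:
  φ: split at 2 digits → 00° and 32.67519′; 0 + 32.67519/60 = 0.544587
  S ⇒ negate
  Lon: split at 3 digits → 179° and 46.5212′; 179 + 46.5212/60 = 179.775353
  W ⇒ negate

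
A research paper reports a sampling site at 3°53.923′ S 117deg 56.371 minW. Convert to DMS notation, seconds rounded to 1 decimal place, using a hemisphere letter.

Latitude: 53.92300′ → 53′ and 0.92300 × 60 = 55.380″
λ: 56.37100′ → 56′ and 0.37100 × 60 = 22.260″

3°53′55.4″ S, 117°56′22.3″ W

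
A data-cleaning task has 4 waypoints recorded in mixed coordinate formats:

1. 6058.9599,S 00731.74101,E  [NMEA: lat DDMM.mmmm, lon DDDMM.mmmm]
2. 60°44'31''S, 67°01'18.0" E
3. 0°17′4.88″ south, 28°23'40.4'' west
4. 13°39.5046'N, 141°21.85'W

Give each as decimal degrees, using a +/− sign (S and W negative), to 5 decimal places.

1. -60.98267, 7.52902
2. -60.74194, 67.02167
3. -0.28469, -28.39456
4. 13.65841, -141.36417

Point 1:
  Lat: split at 2 digits → 60° and 58.9599′; 60 + 58.9599/60 = 60.982665
  S ⇒ negate
  Longitude: degrees = first 3 digits = 7, minutes = 31.74101; 7 + 31.74101/60 = 7.529017
  E ⇒ keep positive
Point 2:
  Latitude: 44′ + 31″ = 44.51667′; 60 + 44.51667/60 = 60.741944
  S ⇒ negate
  Lon: 1′ + 18″ = 1.30000′; 67 + 1.30000/60 = 67.021667
  E ⇒ keep positive
Point 3:
  φ: 0 + 17/60 + 4.88/3600 = 0.284689
  S → negative
  Longitude: 28 + 23/60 + 40.4/3600 = 28.394556
  W → negative
Point 4:
  Latitude: 39.5046′ = 0.658410°; total 13.658410
  N → positive
  Lon: 141 + 21.85/60 = 141.364167
  hemisphere W, so the sign is −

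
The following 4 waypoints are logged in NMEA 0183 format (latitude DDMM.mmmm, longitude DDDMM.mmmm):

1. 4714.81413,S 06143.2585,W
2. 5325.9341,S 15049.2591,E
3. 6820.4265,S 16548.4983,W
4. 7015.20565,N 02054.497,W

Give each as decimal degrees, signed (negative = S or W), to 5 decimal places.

Point 1:
  Latitude: split at 2 digits → 47° and 14.81413′; 47 + 14.81413/60 = 47.246902
  hemisphere S, so the sign is −
  Lon: degrees = first 3 digits = 61, minutes = 43.2585; 61 + 43.2585/60 = 61.720975
  W → negative
Point 2:
  φ: degrees = first 2 digits = 53, minutes = 25.9341; 53 + 25.9341/60 = 53.432235
  hemisphere S, so the sign is −
  λ: split at 3 digits → 150° and 49.2591′; 150 + 49.2591/60 = 150.820985
  E ⇒ keep positive
Point 3:
  φ: split at 2 digits → 68° and 20.4265′; 68 + 20.4265/60 = 68.340442
  S → negative
  Lon: degrees = first 3 digits = 165, minutes = 48.4983; 165 + 48.4983/60 = 165.808305
  hemisphere W, so the sign is −
Point 4:
  Lat: degrees = first 2 digits = 70, minutes = 15.20565; 70 + 15.20565/60 = 70.253428
  N → positive
  λ: degrees = first 3 digits = 20, minutes = 54.497; 20 + 54.497/60 = 20.908283
  W → negative

1. -47.24690, -61.72098
2. -53.43224, 150.82099
3. -68.34044, -165.80831
4. 70.25343, -20.90828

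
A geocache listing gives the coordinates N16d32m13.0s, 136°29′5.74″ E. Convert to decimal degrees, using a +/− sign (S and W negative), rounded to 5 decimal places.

16.53694, 136.48493

Latitude: 16 + 32/60 + 13/3600 = 16.536944
N → positive
λ: 136 + 29/60 + 5.74/3600 = 136.484928
E ⇒ keep positive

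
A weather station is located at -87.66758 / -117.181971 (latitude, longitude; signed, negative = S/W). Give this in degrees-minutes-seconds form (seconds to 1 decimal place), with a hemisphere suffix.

87°40′3.3″ S, 117°10′55.1″ W

Latitude is negative → S; |value| = 87.667580
Lat: 0.667580° → 40.05480′; 0.05480 × 60 = 3.288″
Longitude is negative → W; |value| = 117.181971
λ: 0.181971 × 60 = 10.91826′ → 10′, remainder × 60 = 55.096″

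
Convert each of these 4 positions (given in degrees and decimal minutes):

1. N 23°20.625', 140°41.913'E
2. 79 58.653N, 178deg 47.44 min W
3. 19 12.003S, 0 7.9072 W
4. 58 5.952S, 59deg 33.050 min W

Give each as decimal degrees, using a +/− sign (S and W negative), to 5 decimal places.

1. 23.34375, 140.69855
2. 79.97755, -178.79067
3. -19.20005, -0.13179
4. -58.09920, -59.55083

Point 1:
  Latitude: 23 + 20.625/60 = 23.343750
  N → positive
  Lon: 41.913′ = 0.698550°; total 140.698550
  E → positive
Point 2:
  φ: 79 + 58.653/60 = 79.977550
  N ⇒ keep positive
  λ: 178 + 47.44/60 = 178.790667
  W ⇒ negate
Point 3:
  Lat: 19 + 12.003/60 = 19.200050
  hemisphere S, so the sign is −
  Lon: 0 + 7.9072/60 = 0.131787
  W ⇒ negate
Point 4:
  Lat: 58 + 5.952/60 = 58.099200
  hemisphere S, so the sign is −
  Lon: 59 + 33.05/60 = 59.550833
  W → negative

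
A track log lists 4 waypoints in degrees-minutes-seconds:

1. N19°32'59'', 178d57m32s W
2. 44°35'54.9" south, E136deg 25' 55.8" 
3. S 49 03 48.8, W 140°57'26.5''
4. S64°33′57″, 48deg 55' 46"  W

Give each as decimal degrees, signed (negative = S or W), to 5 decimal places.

1. 19.54972, -178.95889
2. -44.59858, 136.43217
3. -49.06356, -140.95736
4. -64.56583, -48.92944

Point 1:
  φ: 19° + 32/60 + 59/3600 = 19 + 0.533333 + 0.016389 = 19.549722
  N → positive
  Lon: 178 + 57/60 + 32/3600 = 178.958889
  W ⇒ negate
Point 2:
  Lat: 44 + 35/60 + 54.9/3600 = 44.598583
  hemisphere S, so the sign is −
  λ: 136 + 25/60 + 55.8/3600 = 136.432167
  E → positive
Point 3:
  φ: 3′ + 48.8″ = 3.81333′; 49 + 3.81333/60 = 49.063556
  S → negative
  Longitude: 140 + 57/60 + 26.5/3600 = 140.957361
  hemisphere W, so the sign is −
Point 4:
  Lat: 64 + 33/60 + 57/3600 = 64.565833
  hemisphere S, so the sign is −
  λ: 55′ + 46″ = 55.76667′; 48 + 55.76667/60 = 48.929444
  W ⇒ negate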